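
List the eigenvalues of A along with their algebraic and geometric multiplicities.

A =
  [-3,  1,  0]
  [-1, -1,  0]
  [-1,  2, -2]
λ = -2: alg = 3, geom = 1

Step 1 — factor the characteristic polynomial to read off the algebraic multiplicities:
  χ_A(x) = (x + 2)^3

Step 2 — compute geometric multiplicities via the rank-nullity identity g(λ) = n − rank(A − λI):
  rank(A − (-2)·I) = 2, so dim ker(A − (-2)·I) = n − 2 = 1

Summary:
  λ = -2: algebraic multiplicity = 3, geometric multiplicity = 1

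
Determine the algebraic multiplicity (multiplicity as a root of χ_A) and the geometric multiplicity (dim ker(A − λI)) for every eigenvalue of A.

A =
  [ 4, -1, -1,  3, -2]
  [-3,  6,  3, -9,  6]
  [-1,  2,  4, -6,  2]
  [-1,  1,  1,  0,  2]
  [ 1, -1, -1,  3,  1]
λ = 3: alg = 5, geom = 3

Step 1 — factor the characteristic polynomial to read off the algebraic multiplicities:
  χ_A(x) = (x - 3)^5

Step 2 — compute geometric multiplicities via the rank-nullity identity g(λ) = n − rank(A − λI):
  rank(A − (3)·I) = 2, so dim ker(A − (3)·I) = n − 2 = 3

Summary:
  λ = 3: algebraic multiplicity = 5, geometric multiplicity = 3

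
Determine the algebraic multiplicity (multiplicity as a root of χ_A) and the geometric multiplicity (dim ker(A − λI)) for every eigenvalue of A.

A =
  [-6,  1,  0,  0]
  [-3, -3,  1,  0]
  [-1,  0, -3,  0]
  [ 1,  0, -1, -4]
λ = -4: alg = 4, geom = 2

Step 1 — factor the characteristic polynomial to read off the algebraic multiplicities:
  χ_A(x) = (x + 4)^4

Step 2 — compute geometric multiplicities via the rank-nullity identity g(λ) = n − rank(A − λI):
  rank(A − (-4)·I) = 2, so dim ker(A − (-4)·I) = n − 2 = 2

Summary:
  λ = -4: algebraic multiplicity = 4, geometric multiplicity = 2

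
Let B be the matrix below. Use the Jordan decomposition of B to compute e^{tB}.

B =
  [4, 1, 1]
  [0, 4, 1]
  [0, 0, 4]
e^{tB} =
  [exp(4*t), t*exp(4*t), t^2*exp(4*t)/2 + t*exp(4*t)]
  [0, exp(4*t), t*exp(4*t)]
  [0, 0, exp(4*t)]

Strategy: write B = P · J · P⁻¹ where J is a Jordan canonical form, so e^{tB} = P · e^{tJ} · P⁻¹, and e^{tJ} can be computed block-by-block.

B has Jordan form
J =
  [4, 1, 0]
  [0, 4, 1]
  [0, 0, 4]
(up to reordering of blocks).

Per-block formulas:
  For a 3×3 Jordan block J_3(4): exp(t · J_3(4)) = e^(4t)·(I + t·N + (t^2/2)·N^2), where N is the 3×3 nilpotent shift.

After assembling e^{tJ} and conjugating by P, we get:

e^{tB} =
  [exp(4*t), t*exp(4*t), t^2*exp(4*t)/2 + t*exp(4*t)]
  [0, exp(4*t), t*exp(4*t)]
  [0, 0, exp(4*t)]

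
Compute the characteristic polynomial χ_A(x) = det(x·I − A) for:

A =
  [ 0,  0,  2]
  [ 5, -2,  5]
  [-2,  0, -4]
x^3 + 6*x^2 + 12*x + 8

Expanding det(x·I − A) (e.g. by cofactor expansion or by noting that A is similar to its Jordan form J, which has the same characteristic polynomial as A) gives
  χ_A(x) = x^3 + 6*x^2 + 12*x + 8
which factors as (x + 2)^3. The eigenvalues (with algebraic multiplicities) are λ = -2 with multiplicity 3.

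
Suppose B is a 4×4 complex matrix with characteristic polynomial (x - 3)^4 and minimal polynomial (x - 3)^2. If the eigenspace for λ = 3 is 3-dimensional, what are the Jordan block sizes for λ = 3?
Block sizes for λ = 3: [2, 1, 1]

Step 1 — from the characteristic polynomial, algebraic multiplicity of λ = 3 is 4. From dim ker(B − (3)·I) = 3, there are exactly 3 Jordan blocks for λ = 3.
Step 2 — from the minimal polynomial, the factor (x − 3)^2 tells us the largest block for λ = 3 has size 2.
Step 3 — with total size 4, 3 blocks, and largest block 2, the block sizes (in nonincreasing order) are [2, 1, 1].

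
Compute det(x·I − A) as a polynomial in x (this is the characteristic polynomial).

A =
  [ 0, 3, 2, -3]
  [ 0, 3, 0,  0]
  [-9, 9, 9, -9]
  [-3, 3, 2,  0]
x^4 - 12*x^3 + 54*x^2 - 108*x + 81

Expanding det(x·I − A) (e.g. by cofactor expansion or by noting that A is similar to its Jordan form J, which has the same characteristic polynomial as A) gives
  χ_A(x) = x^4 - 12*x^3 + 54*x^2 - 108*x + 81
which factors as (x - 3)^4. The eigenvalues (with algebraic multiplicities) are λ = 3 with multiplicity 4.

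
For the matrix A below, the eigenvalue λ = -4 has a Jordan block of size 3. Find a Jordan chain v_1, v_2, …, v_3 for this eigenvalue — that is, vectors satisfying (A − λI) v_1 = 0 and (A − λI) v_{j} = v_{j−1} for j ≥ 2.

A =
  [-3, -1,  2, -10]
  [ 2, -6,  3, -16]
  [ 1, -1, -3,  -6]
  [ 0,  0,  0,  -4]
A Jordan chain for λ = -4 of length 3:
v_1 = (1, 1, 0, 0)ᵀ
v_2 = (1, 2, 1, 0)ᵀ
v_3 = (1, 0, 0, 0)ᵀ

Let N = A − (-4)·I. We want v_3 with N^3 v_3 = 0 but N^2 v_3 ≠ 0; then v_{j-1} := N · v_j for j = 3, …, 2.

Pick v_3 = (1, 0, 0, 0)ᵀ.
Then v_2 = N · v_3 = (1, 2, 1, 0)ᵀ.
Then v_1 = N · v_2 = (1, 1, 0, 0)ᵀ.

Sanity check: (A − (-4)·I) v_1 = (0, 0, 0, 0)ᵀ = 0. ✓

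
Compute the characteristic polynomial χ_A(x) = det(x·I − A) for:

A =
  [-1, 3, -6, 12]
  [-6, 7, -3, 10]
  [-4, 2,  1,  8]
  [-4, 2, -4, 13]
x^4 - 20*x^3 + 150*x^2 - 500*x + 625

Expanding det(x·I − A) (e.g. by cofactor expansion or by noting that A is similar to its Jordan form J, which has the same characteristic polynomial as A) gives
  χ_A(x) = x^4 - 20*x^3 + 150*x^2 - 500*x + 625
which factors as (x - 5)^4. The eigenvalues (with algebraic multiplicities) are λ = 5 with multiplicity 4.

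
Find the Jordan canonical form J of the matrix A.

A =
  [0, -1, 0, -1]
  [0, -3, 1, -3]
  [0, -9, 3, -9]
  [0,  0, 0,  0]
J_3(0) ⊕ J_1(0)

The characteristic polynomial is
  det(x·I − A) = x^4

Eigenvalues and multiplicities (the geometric multiplicity of λ is n − rank(A − λI), which equals the number of Jordan blocks for λ):
  λ = 0: algebraic multiplicity = 4, geometric multiplicity = 2

Determining the block sizes for each eigenvalue:
  λ = 0: with am = 4 and gm = 2, the partition is not yet determined (e.g. several partitions of 4 into 2 parts exist). Let N = A − (0)·I. Computing rank(N^1) = 2, rank(N^2) = 1, rank(N^3) = 0; the number of blocks of size ≥ j is rank(N^{j−1}) − rank(N^j), giving [2, 1, 1]. So we have 1 block(s) of size 3, 1 block(s) of size 1 → block sizes [3, 1]

Assembling the blocks gives a Jordan form
J =
  [0, 1, 0, 0]
  [0, 0, 1, 0]
  [0, 0, 0, 0]
  [0, 0, 0, 0]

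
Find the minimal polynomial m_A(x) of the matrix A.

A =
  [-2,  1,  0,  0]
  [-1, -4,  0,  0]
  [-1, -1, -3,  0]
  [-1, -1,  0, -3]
x^2 + 6*x + 9

The characteristic polynomial is χ_A(x) = (x + 3)^4, so the eigenvalues are known. The minimal polynomial is
  m_A(x) = Π_λ (x − λ)^{k_λ}
where k_λ is the size of the *largest* Jordan block for λ (equivalently, the smallest k with (A − λI)^k v = 0 for every generalised eigenvector v of λ).

  λ = -3: largest Jordan block has size 2, contributing (x + 3)^2

So m_A(x) = (x + 3)^2 = x^2 + 6*x + 9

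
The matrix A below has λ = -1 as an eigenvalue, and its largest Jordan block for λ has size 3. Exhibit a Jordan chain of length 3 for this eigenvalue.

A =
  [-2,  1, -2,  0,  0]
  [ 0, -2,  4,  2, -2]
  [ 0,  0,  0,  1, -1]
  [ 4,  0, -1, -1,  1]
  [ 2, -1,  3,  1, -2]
A Jordan chain for λ = -1 of length 3:
v_1 = (0, -2, -1, 0, -1)ᵀ
v_2 = (0, 2, 1, -1, 1)ᵀ
v_3 = (0, 2, 1, 0, 0)ᵀ

Let N = A − (-1)·I. We want v_3 with N^3 v_3 = 0 but N^2 v_3 ≠ 0; then v_{j-1} := N · v_j for j = 3, …, 2.

Pick v_3 = (0, 2, 1, 0, 0)ᵀ.
Then v_2 = N · v_3 = (0, 2, 1, -1, 1)ᵀ.
Then v_1 = N · v_2 = (0, -2, -1, 0, -1)ᵀ.

Sanity check: (A − (-1)·I) v_1 = (0, 0, 0, 0, 0)ᵀ = 0. ✓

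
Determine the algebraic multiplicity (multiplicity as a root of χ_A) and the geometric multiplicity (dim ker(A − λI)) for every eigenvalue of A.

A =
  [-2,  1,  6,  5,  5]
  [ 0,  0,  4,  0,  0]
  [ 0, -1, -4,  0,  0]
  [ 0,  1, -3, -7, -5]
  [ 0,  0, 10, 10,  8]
λ = -2: alg = 4, geom = 2; λ = 3: alg = 1, geom = 1

Step 1 — factor the characteristic polynomial to read off the algebraic multiplicities:
  χ_A(x) = (x - 3)*(x + 2)^4

Step 2 — compute geometric multiplicities via the rank-nullity identity g(λ) = n − rank(A − λI):
  rank(A − (-2)·I) = 3, so dim ker(A − (-2)·I) = n − 3 = 2
  rank(A − (3)·I) = 4, so dim ker(A − (3)·I) = n − 4 = 1

Summary:
  λ = -2: algebraic multiplicity = 4, geometric multiplicity = 2
  λ = 3: algebraic multiplicity = 1, geometric multiplicity = 1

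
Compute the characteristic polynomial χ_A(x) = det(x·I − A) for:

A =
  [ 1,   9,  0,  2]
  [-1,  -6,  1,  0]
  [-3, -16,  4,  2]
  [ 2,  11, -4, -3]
x^4 + 4*x^3 + 6*x^2 + 4*x + 1

Expanding det(x·I − A) (e.g. by cofactor expansion or by noting that A is similar to its Jordan form J, which has the same characteristic polynomial as A) gives
  χ_A(x) = x^4 + 4*x^3 + 6*x^2 + 4*x + 1
which factors as (x + 1)^4. The eigenvalues (with algebraic multiplicities) are λ = -1 with multiplicity 4.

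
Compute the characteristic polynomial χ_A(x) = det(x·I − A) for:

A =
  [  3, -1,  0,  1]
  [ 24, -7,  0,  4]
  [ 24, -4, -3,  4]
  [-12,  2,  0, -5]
x^4 + 12*x^3 + 54*x^2 + 108*x + 81

Expanding det(x·I − A) (e.g. by cofactor expansion or by noting that A is similar to its Jordan form J, which has the same characteristic polynomial as A) gives
  χ_A(x) = x^4 + 12*x^3 + 54*x^2 + 108*x + 81
which factors as (x + 3)^4. The eigenvalues (with algebraic multiplicities) are λ = -3 with multiplicity 4.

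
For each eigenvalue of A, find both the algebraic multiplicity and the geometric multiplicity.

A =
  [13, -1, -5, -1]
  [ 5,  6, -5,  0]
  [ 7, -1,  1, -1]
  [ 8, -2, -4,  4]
λ = 6: alg = 4, geom = 2

Step 1 — factor the characteristic polynomial to read off the algebraic multiplicities:
  χ_A(x) = (x - 6)^4

Step 2 — compute geometric multiplicities via the rank-nullity identity g(λ) = n − rank(A − λI):
  rank(A − (6)·I) = 2, so dim ker(A − (6)·I) = n − 2 = 2

Summary:
  λ = 6: algebraic multiplicity = 4, geometric multiplicity = 2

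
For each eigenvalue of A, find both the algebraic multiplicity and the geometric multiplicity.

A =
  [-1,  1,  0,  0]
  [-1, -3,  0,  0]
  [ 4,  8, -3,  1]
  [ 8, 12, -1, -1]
λ = -2: alg = 4, geom = 2

Step 1 — factor the characteristic polynomial to read off the algebraic multiplicities:
  χ_A(x) = (x + 2)^4

Step 2 — compute geometric multiplicities via the rank-nullity identity g(λ) = n − rank(A − λI):
  rank(A − (-2)·I) = 2, so dim ker(A − (-2)·I) = n − 2 = 2

Summary:
  λ = -2: algebraic multiplicity = 4, geometric multiplicity = 2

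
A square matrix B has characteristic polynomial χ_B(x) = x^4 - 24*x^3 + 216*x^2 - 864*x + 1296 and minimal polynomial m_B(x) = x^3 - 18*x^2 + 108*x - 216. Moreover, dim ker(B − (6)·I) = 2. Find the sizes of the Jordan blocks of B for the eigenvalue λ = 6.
Block sizes for λ = 6: [3, 1]

Step 1 — from the characteristic polynomial, algebraic multiplicity of λ = 6 is 4. From dim ker(B − (6)·I) = 2, there are exactly 2 Jordan blocks for λ = 6.
Step 2 — from the minimal polynomial, the factor (x − 6)^3 tells us the largest block for λ = 6 has size 3.
Step 3 — with total size 4, 2 blocks, and largest block 3, the block sizes (in nonincreasing order) are [3, 1].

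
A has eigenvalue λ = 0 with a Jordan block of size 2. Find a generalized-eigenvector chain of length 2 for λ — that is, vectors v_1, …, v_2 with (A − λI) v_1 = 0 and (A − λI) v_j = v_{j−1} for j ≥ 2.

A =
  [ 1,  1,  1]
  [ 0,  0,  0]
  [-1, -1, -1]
A Jordan chain for λ = 0 of length 2:
v_1 = (1, 0, -1)ᵀ
v_2 = (1, 0, 0)ᵀ

Let N = A − (0)·I. We want v_2 with N^2 v_2 = 0 but N^1 v_2 ≠ 0; then v_{j-1} := N · v_j for j = 2, …, 2.

Pick v_2 = (1, 0, 0)ᵀ.
Then v_1 = N · v_2 = (1, 0, -1)ᵀ.

Sanity check: (A − (0)·I) v_1 = (0, 0, 0)ᵀ = 0. ✓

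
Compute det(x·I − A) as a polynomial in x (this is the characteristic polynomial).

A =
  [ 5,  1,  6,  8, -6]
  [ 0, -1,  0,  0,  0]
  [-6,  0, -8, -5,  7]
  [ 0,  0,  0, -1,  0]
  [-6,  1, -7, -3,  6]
x^5 - x^4 - 14*x^3 - 26*x^2 - 19*x - 5

Expanding det(x·I − A) (e.g. by cofactor expansion or by noting that A is similar to its Jordan form J, which has the same characteristic polynomial as A) gives
  χ_A(x) = x^5 - x^4 - 14*x^3 - 26*x^2 - 19*x - 5
which factors as (x - 5)*(x + 1)^4. The eigenvalues (with algebraic multiplicities) are λ = -1 with multiplicity 4, λ = 5 with multiplicity 1.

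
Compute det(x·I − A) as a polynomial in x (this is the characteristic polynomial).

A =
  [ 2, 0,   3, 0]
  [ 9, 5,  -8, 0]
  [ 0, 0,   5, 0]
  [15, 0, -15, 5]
x^4 - 17*x^3 + 105*x^2 - 275*x + 250

Expanding det(x·I − A) (e.g. by cofactor expansion or by noting that A is similar to its Jordan form J, which has the same characteristic polynomial as A) gives
  χ_A(x) = x^4 - 17*x^3 + 105*x^2 - 275*x + 250
which factors as (x - 5)^3*(x - 2). The eigenvalues (with algebraic multiplicities) are λ = 2 with multiplicity 1, λ = 5 with multiplicity 3.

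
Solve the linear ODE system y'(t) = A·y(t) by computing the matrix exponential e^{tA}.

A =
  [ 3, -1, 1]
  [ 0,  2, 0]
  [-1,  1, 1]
e^{tA} =
  [t*exp(2*t) + exp(2*t), -t*exp(2*t), t*exp(2*t)]
  [0, exp(2*t), 0]
  [-t*exp(2*t), t*exp(2*t), -t*exp(2*t) + exp(2*t)]

Strategy: write A = P · J · P⁻¹ where J is a Jordan canonical form, so e^{tA} = P · e^{tJ} · P⁻¹, and e^{tJ} can be computed block-by-block.

A has Jordan form
J =
  [2, 1, 0]
  [0, 2, 0]
  [0, 0, 2]
(up to reordering of blocks).

Per-block formulas:
  For a 1×1 block at λ = 2: exp(t · [2]) = [e^(2t)].
  For a 2×2 Jordan block J_2(2): exp(t · J_2(2)) = e^(2t)·(I + t·N), where N is the 2×2 nilpotent shift.

After assembling e^{tJ} and conjugating by P, we get:

e^{tA} =
  [t*exp(2*t) + exp(2*t), -t*exp(2*t), t*exp(2*t)]
  [0, exp(2*t), 0]
  [-t*exp(2*t), t*exp(2*t), -t*exp(2*t) + exp(2*t)]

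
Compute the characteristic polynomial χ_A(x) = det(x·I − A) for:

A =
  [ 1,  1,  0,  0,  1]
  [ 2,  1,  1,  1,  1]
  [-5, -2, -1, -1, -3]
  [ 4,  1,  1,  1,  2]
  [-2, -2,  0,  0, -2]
x^5

Expanding det(x·I − A) (e.g. by cofactor expansion or by noting that A is similar to its Jordan form J, which has the same characteristic polynomial as A) gives
  χ_A(x) = x^5
which factors as x^5. The eigenvalues (with algebraic multiplicities) are λ = 0 with multiplicity 5.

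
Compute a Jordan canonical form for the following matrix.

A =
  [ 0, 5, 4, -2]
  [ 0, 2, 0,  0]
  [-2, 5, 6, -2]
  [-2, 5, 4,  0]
J_2(2) ⊕ J_1(2) ⊕ J_1(2)

The characteristic polynomial is
  det(x·I − A) = x^4 - 8*x^3 + 24*x^2 - 32*x + 16 = (x - 2)^4

Eigenvalues and multiplicities (the geometric multiplicity of λ is n − rank(A − λI), which equals the number of Jordan blocks for λ):
  λ = 2: algebraic multiplicity = 4, geometric multiplicity = 3

Determining the block sizes for each eigenvalue:
  λ = 2: 3 blocks summing to 4 forces exactly one block of size 2 and the rest size 1 → block sizes [2, 1, 1]

Assembling the blocks gives a Jordan form
J =
  [2, 1, 0, 0]
  [0, 2, 0, 0]
  [0, 0, 2, 0]
  [0, 0, 0, 2]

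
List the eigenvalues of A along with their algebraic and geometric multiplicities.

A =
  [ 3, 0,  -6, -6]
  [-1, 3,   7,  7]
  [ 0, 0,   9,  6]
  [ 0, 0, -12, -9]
λ = -3: alg = 1, geom = 1; λ = 3: alg = 3, geom = 2

Step 1 — factor the characteristic polynomial to read off the algebraic multiplicities:
  χ_A(x) = (x - 3)^3*(x + 3)

Step 2 — compute geometric multiplicities via the rank-nullity identity g(λ) = n − rank(A − λI):
  rank(A − (-3)·I) = 3, so dim ker(A − (-3)·I) = n − 3 = 1
  rank(A − (3)·I) = 2, so dim ker(A − (3)·I) = n − 2 = 2

Summary:
  λ = -3: algebraic multiplicity = 1, geometric multiplicity = 1
  λ = 3: algebraic multiplicity = 3, geometric multiplicity = 2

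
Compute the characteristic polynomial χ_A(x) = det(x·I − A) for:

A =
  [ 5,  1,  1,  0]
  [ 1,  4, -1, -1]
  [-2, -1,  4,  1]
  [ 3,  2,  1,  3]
x^4 - 16*x^3 + 96*x^2 - 256*x + 256

Expanding det(x·I − A) (e.g. by cofactor expansion or by noting that A is similar to its Jordan form J, which has the same characteristic polynomial as A) gives
  χ_A(x) = x^4 - 16*x^3 + 96*x^2 - 256*x + 256
which factors as (x - 4)^4. The eigenvalues (with algebraic multiplicities) are λ = 4 with multiplicity 4.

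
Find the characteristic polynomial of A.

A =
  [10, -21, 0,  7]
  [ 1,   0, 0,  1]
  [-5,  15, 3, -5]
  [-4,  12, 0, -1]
x^4 - 12*x^3 + 54*x^2 - 108*x + 81

Expanding det(x·I − A) (e.g. by cofactor expansion or by noting that A is similar to its Jordan form J, which has the same characteristic polynomial as A) gives
  χ_A(x) = x^4 - 12*x^3 + 54*x^2 - 108*x + 81
which factors as (x - 3)^4. The eigenvalues (with algebraic multiplicities) are λ = 3 with multiplicity 4.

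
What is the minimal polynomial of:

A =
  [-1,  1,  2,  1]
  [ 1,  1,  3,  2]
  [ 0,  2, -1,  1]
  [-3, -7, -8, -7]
x^3 + 6*x^2 + 12*x + 8

The characteristic polynomial is χ_A(x) = (x + 2)^4, so the eigenvalues are known. The minimal polynomial is
  m_A(x) = Π_λ (x − λ)^{k_λ}
where k_λ is the size of the *largest* Jordan block for λ (equivalently, the smallest k with (A − λI)^k v = 0 for every generalised eigenvector v of λ).

  λ = -2: largest Jordan block has size 3, contributing (x + 2)^3

So m_A(x) = (x + 2)^3 = x^3 + 6*x^2 + 12*x + 8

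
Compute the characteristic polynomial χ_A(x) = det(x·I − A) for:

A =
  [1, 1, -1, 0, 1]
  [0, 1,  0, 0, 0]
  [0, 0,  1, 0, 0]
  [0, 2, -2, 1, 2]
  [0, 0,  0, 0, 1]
x^5 - 5*x^4 + 10*x^3 - 10*x^2 + 5*x - 1

Expanding det(x·I − A) (e.g. by cofactor expansion or by noting that A is similar to its Jordan form J, which has the same characteristic polynomial as A) gives
  χ_A(x) = x^5 - 5*x^4 + 10*x^3 - 10*x^2 + 5*x - 1
which factors as (x - 1)^5. The eigenvalues (with algebraic multiplicities) are λ = 1 with multiplicity 5.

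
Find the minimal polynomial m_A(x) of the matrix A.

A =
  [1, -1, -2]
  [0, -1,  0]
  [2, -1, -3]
x^2 + 2*x + 1

The characteristic polynomial is χ_A(x) = (x + 1)^3, so the eigenvalues are known. The minimal polynomial is
  m_A(x) = Π_λ (x − λ)^{k_λ}
where k_λ is the size of the *largest* Jordan block for λ (equivalently, the smallest k with (A − λI)^k v = 0 for every generalised eigenvector v of λ).

  λ = -1: largest Jordan block has size 2, contributing (x + 1)^2

So m_A(x) = (x + 1)^2 = x^2 + 2*x + 1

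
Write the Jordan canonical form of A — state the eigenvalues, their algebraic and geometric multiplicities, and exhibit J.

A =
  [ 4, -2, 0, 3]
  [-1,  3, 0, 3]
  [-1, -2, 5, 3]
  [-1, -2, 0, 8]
J_2(5) ⊕ J_1(5) ⊕ J_1(5)

The characteristic polynomial is
  det(x·I − A) = x^4 - 20*x^3 + 150*x^2 - 500*x + 625 = (x - 5)^4

Eigenvalues and multiplicities (the geometric multiplicity of λ is n − rank(A − λI), which equals the number of Jordan blocks for λ):
  λ = 5: algebraic multiplicity = 4, geometric multiplicity = 3

Determining the block sizes for each eigenvalue:
  λ = 5: 3 blocks summing to 4 forces exactly one block of size 2 and the rest size 1 → block sizes [2, 1, 1]

Assembling the blocks gives a Jordan form
J =
  [5, 1, 0, 0]
  [0, 5, 0, 0]
  [0, 0, 5, 0]
  [0, 0, 0, 5]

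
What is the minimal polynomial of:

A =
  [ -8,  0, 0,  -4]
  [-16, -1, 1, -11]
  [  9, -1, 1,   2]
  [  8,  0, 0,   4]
x^4 + 4*x^3

The characteristic polynomial is χ_A(x) = x^3*(x + 4), so the eigenvalues are known. The minimal polynomial is
  m_A(x) = Π_λ (x − λ)^{k_λ}
where k_λ is the size of the *largest* Jordan block for λ (equivalently, the smallest k with (A − λI)^k v = 0 for every generalised eigenvector v of λ).

  λ = -4: largest Jordan block has size 1, contributing (x + 4)
  λ = 0: largest Jordan block has size 3, contributing (x − 0)^3

So m_A(x) = x^3*(x + 4) = x^4 + 4*x^3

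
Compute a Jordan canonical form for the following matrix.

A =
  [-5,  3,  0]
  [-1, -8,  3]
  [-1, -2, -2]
J_3(-5)

The characteristic polynomial is
  det(x·I − A) = x^3 + 15*x^2 + 75*x + 125 = (x + 5)^3

Eigenvalues and multiplicities (the geometric multiplicity of λ is n − rank(A − λI), which equals the number of Jordan blocks for λ):
  λ = -5: algebraic multiplicity = 3, geometric multiplicity = 1

Determining the block sizes for each eigenvalue:
  λ = -5: one block (gm = 1), so the single block has size am = 3 → block sizes [3]

Assembling the blocks gives a Jordan form
J =
  [-5,  1,  0]
  [ 0, -5,  1]
  [ 0,  0, -5]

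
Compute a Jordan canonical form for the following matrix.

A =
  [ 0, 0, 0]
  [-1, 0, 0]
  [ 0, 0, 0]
J_2(0) ⊕ J_1(0)

The characteristic polynomial is
  det(x·I − A) = x^3

Eigenvalues and multiplicities (the geometric multiplicity of λ is n − rank(A − λI), which equals the number of Jordan blocks for λ):
  λ = 0: algebraic multiplicity = 3, geometric multiplicity = 2

Determining the block sizes for each eigenvalue:
  λ = 0: 2 blocks summing to 3 forces exactly one block of size 2 and the rest size 1 → block sizes [2, 1]

Assembling the blocks gives a Jordan form
J =
  [0, 1, 0]
  [0, 0, 0]
  [0, 0, 0]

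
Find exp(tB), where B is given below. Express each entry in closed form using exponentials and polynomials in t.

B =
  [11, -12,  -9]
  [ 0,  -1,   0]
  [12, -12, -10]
e^{tB} =
  [4*exp(2*t) - 3*exp(-t), -4*exp(2*t) + 4*exp(-t), -3*exp(2*t) + 3*exp(-t)]
  [0, exp(-t), 0]
  [4*exp(2*t) - 4*exp(-t), -4*exp(2*t) + 4*exp(-t), -3*exp(2*t) + 4*exp(-t)]

Strategy: write B = P · J · P⁻¹ where J is a Jordan canonical form, so e^{tB} = P · e^{tJ} · P⁻¹, and e^{tJ} can be computed block-by-block.

B has Jordan form
J =
  [-1,  0, 0]
  [ 0, -1, 0]
  [ 0,  0, 2]
(up to reordering of blocks).

Per-block formulas:
  For a 1×1 block at λ = 2: exp(t · [2]) = [e^(2t)].
  For a 1×1 block at λ = -1: exp(t · [-1]) = [e^(-1t)].

After assembling e^{tJ} and conjugating by P, we get:

e^{tB} =
  [4*exp(2*t) - 3*exp(-t), -4*exp(2*t) + 4*exp(-t), -3*exp(2*t) + 3*exp(-t)]
  [0, exp(-t), 0]
  [4*exp(2*t) - 4*exp(-t), -4*exp(2*t) + 4*exp(-t), -3*exp(2*t) + 4*exp(-t)]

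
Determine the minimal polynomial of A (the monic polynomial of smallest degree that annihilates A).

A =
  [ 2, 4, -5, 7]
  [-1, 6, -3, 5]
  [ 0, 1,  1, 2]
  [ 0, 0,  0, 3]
x^3 - 9*x^2 + 27*x - 27

The characteristic polynomial is χ_A(x) = (x - 3)^4, so the eigenvalues are known. The minimal polynomial is
  m_A(x) = Π_λ (x − λ)^{k_λ}
where k_λ is the size of the *largest* Jordan block for λ (equivalently, the smallest k with (A − λI)^k v = 0 for every generalised eigenvector v of λ).

  λ = 3: largest Jordan block has size 3, contributing (x − 3)^3

So m_A(x) = (x - 3)^3 = x^3 - 9*x^2 + 27*x - 27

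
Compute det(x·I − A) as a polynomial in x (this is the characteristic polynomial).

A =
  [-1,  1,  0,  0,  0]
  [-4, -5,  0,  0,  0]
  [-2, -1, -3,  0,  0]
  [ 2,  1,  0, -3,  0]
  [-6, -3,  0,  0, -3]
x^5 + 15*x^4 + 90*x^3 + 270*x^2 + 405*x + 243

Expanding det(x·I − A) (e.g. by cofactor expansion or by noting that A is similar to its Jordan form J, which has the same characteristic polynomial as A) gives
  χ_A(x) = x^5 + 15*x^4 + 90*x^3 + 270*x^2 + 405*x + 243
which factors as (x + 3)^5. The eigenvalues (with algebraic multiplicities) are λ = -3 with multiplicity 5.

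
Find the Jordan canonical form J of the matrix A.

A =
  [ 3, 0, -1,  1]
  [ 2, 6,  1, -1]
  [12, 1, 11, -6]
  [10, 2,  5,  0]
J_3(5) ⊕ J_1(5)

The characteristic polynomial is
  det(x·I − A) = x^4 - 20*x^3 + 150*x^2 - 500*x + 625 = (x - 5)^4

Eigenvalues and multiplicities (the geometric multiplicity of λ is n − rank(A − λI), which equals the number of Jordan blocks for λ):
  λ = 5: algebraic multiplicity = 4, geometric multiplicity = 2

Determining the block sizes for each eigenvalue:
  λ = 5: with am = 4 and gm = 2, the partition is not yet determined (e.g. several partitions of 4 into 2 parts exist). Let N = A − (5)·I. Computing rank(N^1) = 2, rank(N^2) = 1, rank(N^3) = 0; the number of blocks of size ≥ j is rank(N^{j−1}) − rank(N^j), giving [2, 1, 1]. So we have 1 block(s) of size 3, 1 block(s) of size 1 → block sizes [3, 1]

Assembling the blocks gives a Jordan form
J =
  [5, 1, 0, 0]
  [0, 5, 1, 0]
  [0, 0, 5, 0]
  [0, 0, 0, 5]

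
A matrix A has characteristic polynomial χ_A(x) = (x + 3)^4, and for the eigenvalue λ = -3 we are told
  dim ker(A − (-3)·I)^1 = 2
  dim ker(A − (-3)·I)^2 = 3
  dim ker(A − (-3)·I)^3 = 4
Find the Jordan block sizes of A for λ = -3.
Block sizes for λ = -3: [3, 1]

From the dimensions of kernels of powers, the number of Jordan blocks of size at least j is d_j − d_{j−1} where d_j = dim ker(N^j) (with d_0 = 0). Computing the differences gives [2, 1, 1].
The number of blocks of size exactly k is (#blocks of size ≥ k) − (#blocks of size ≥ k + 1), so the partition is: 1 block(s) of size 1, 1 block(s) of size 3.
In nonincreasing order the block sizes are [3, 1].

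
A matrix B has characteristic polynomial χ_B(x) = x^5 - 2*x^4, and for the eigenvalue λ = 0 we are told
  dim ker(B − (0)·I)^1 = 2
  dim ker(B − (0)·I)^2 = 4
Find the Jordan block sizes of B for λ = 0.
Block sizes for λ = 0: [2, 2]

From the dimensions of kernels of powers, the number of Jordan blocks of size at least j is d_j − d_{j−1} where d_j = dim ker(N^j) (with d_0 = 0). Computing the differences gives [2, 2].
The number of blocks of size exactly k is (#blocks of size ≥ k) − (#blocks of size ≥ k + 1), so the partition is: 2 block(s) of size 2.
In nonincreasing order the block sizes are [2, 2].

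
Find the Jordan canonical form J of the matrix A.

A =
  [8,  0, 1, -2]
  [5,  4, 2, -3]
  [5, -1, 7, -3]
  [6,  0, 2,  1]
J_3(5) ⊕ J_1(5)

The characteristic polynomial is
  det(x·I − A) = x^4 - 20*x^3 + 150*x^2 - 500*x + 625 = (x - 5)^4

Eigenvalues and multiplicities (the geometric multiplicity of λ is n − rank(A − λI), which equals the number of Jordan blocks for λ):
  λ = 5: algebraic multiplicity = 4, geometric multiplicity = 2

Determining the block sizes for each eigenvalue:
  λ = 5: with am = 4 and gm = 2, the partition is not yet determined (e.g. several partitions of 4 into 2 parts exist). Let N = A − (5)·I. Computing rank(N^1) = 2, rank(N^2) = 1, rank(N^3) = 0; the number of blocks of size ≥ j is rank(N^{j−1}) − rank(N^j), giving [2, 1, 1]. So we have 1 block(s) of size 3, 1 block(s) of size 1 → block sizes [3, 1]

Assembling the blocks gives a Jordan form
J =
  [5, 1, 0, 0]
  [0, 5, 1, 0]
  [0, 0, 5, 0]
  [0, 0, 0, 5]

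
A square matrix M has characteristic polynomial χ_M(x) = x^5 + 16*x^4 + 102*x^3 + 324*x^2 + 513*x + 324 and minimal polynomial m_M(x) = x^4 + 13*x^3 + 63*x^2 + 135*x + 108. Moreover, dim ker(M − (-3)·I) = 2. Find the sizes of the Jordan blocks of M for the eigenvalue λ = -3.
Block sizes for λ = -3: [3, 1]

Step 1 — from the characteristic polynomial, algebraic multiplicity of λ = -3 is 4. From dim ker(M − (-3)·I) = 2, there are exactly 2 Jordan blocks for λ = -3.
Step 2 — from the minimal polynomial, the factor (x + 3)^3 tells us the largest block for λ = -3 has size 3.
Step 3 — with total size 4, 2 blocks, and largest block 3, the block sizes (in nonincreasing order) are [3, 1].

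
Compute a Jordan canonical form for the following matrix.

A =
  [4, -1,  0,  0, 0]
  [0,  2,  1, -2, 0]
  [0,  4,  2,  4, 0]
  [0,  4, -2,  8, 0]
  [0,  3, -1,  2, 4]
J_3(4) ⊕ J_1(4) ⊕ J_1(4)

The characteristic polynomial is
  det(x·I − A) = x^5 - 20*x^4 + 160*x^3 - 640*x^2 + 1280*x - 1024 = (x - 4)^5

Eigenvalues and multiplicities (the geometric multiplicity of λ is n − rank(A − λI), which equals the number of Jordan blocks for λ):
  λ = 4: algebraic multiplicity = 5, geometric multiplicity = 3

Determining the block sizes for each eigenvalue:
  λ = 4: with am = 5 and gm = 3, the partition is not yet determined (e.g. several partitions of 5 into 3 parts exist). Let N = A − (4)·I. Computing rank(N^1) = 2, rank(N^2) = 1, rank(N^3) = 0; the number of blocks of size ≥ j is rank(N^{j−1}) − rank(N^j), giving [3, 1, 1]. So we have 1 block(s) of size 3, 2 block(s) of size 1 → block sizes [3, 1, 1]

Assembling the blocks gives a Jordan form
J =
  [4, 1, 0, 0, 0]
  [0, 4, 1, 0, 0]
  [0, 0, 4, 0, 0]
  [0, 0, 0, 4, 0]
  [0, 0, 0, 0, 4]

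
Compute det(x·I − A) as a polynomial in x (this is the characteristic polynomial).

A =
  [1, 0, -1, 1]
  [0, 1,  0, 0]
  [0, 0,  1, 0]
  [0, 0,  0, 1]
x^4 - 4*x^3 + 6*x^2 - 4*x + 1

Expanding det(x·I − A) (e.g. by cofactor expansion or by noting that A is similar to its Jordan form J, which has the same characteristic polynomial as A) gives
  χ_A(x) = x^4 - 4*x^3 + 6*x^2 - 4*x + 1
which factors as (x - 1)^4. The eigenvalues (with algebraic multiplicities) are λ = 1 with multiplicity 4.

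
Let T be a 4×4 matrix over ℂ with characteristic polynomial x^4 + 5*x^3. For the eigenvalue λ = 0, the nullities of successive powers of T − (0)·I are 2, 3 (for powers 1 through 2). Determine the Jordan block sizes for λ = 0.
Block sizes for λ = 0: [2, 1]

From the dimensions of kernels of powers, the number of Jordan blocks of size at least j is d_j − d_{j−1} where d_j = dim ker(N^j) (with d_0 = 0). Computing the differences gives [2, 1].
The number of blocks of size exactly k is (#blocks of size ≥ k) − (#blocks of size ≥ k + 1), so the partition is: 1 block(s) of size 1, 1 block(s) of size 2.
In nonincreasing order the block sizes are [2, 1].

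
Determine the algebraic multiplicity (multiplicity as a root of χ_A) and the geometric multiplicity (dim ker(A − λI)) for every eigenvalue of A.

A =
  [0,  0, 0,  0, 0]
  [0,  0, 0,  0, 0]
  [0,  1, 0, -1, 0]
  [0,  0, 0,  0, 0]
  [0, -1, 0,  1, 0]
λ = 0: alg = 5, geom = 4

Step 1 — factor the characteristic polynomial to read off the algebraic multiplicities:
  χ_A(x) = x^5

Step 2 — compute geometric multiplicities via the rank-nullity identity g(λ) = n − rank(A − λI):
  rank(A − (0)·I) = 1, so dim ker(A − (0)·I) = n − 1 = 4

Summary:
  λ = 0: algebraic multiplicity = 5, geometric multiplicity = 4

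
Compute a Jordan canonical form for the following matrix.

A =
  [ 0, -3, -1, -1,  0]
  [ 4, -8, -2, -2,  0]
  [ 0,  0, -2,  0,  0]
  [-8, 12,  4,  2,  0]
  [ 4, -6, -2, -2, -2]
J_2(-2) ⊕ J_1(-2) ⊕ J_1(-2) ⊕ J_1(-2)

The characteristic polynomial is
  det(x·I − A) = x^5 + 10*x^4 + 40*x^3 + 80*x^2 + 80*x + 32 = (x + 2)^5

Eigenvalues and multiplicities (the geometric multiplicity of λ is n − rank(A − λI), which equals the number of Jordan blocks for λ):
  λ = -2: algebraic multiplicity = 5, geometric multiplicity = 4

Determining the block sizes for each eigenvalue:
  λ = -2: 4 blocks summing to 5 forces exactly one block of size 2 and the rest size 1 → block sizes [2, 1, 1, 1]

Assembling the blocks gives a Jordan form
J =
  [-2,  1,  0,  0,  0]
  [ 0, -2,  0,  0,  0]
  [ 0,  0, -2,  0,  0]
  [ 0,  0,  0, -2,  0]
  [ 0,  0,  0,  0, -2]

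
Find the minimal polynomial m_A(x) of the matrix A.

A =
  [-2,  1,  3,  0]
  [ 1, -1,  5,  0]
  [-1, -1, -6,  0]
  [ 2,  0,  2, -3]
x^3 + 9*x^2 + 27*x + 27

The characteristic polynomial is χ_A(x) = (x + 3)^4, so the eigenvalues are known. The minimal polynomial is
  m_A(x) = Π_λ (x − λ)^{k_λ}
where k_λ is the size of the *largest* Jordan block for λ (equivalently, the smallest k with (A − λI)^k v = 0 for every generalised eigenvector v of λ).

  λ = -3: largest Jordan block has size 3, contributing (x + 3)^3

So m_A(x) = (x + 3)^3 = x^3 + 9*x^2 + 27*x + 27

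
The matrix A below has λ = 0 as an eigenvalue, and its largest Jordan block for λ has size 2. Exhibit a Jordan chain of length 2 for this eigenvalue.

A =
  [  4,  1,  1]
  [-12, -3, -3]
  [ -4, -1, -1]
A Jordan chain for λ = 0 of length 2:
v_1 = (4, -12, -4)ᵀ
v_2 = (1, 0, 0)ᵀ

Let N = A − (0)·I. We want v_2 with N^2 v_2 = 0 but N^1 v_2 ≠ 0; then v_{j-1} := N · v_j for j = 2, …, 2.

Pick v_2 = (1, 0, 0)ᵀ.
Then v_1 = N · v_2 = (4, -12, -4)ᵀ.

Sanity check: (A − (0)·I) v_1 = (0, 0, 0)ᵀ = 0. ✓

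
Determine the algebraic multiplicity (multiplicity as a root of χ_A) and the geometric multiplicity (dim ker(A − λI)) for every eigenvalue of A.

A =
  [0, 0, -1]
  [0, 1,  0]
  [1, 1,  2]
λ = 1: alg = 3, geom = 1

Step 1 — factor the characteristic polynomial to read off the algebraic multiplicities:
  χ_A(x) = (x - 1)^3

Step 2 — compute geometric multiplicities via the rank-nullity identity g(λ) = n − rank(A − λI):
  rank(A − (1)·I) = 2, so dim ker(A − (1)·I) = n − 2 = 1

Summary:
  λ = 1: algebraic multiplicity = 3, geometric multiplicity = 1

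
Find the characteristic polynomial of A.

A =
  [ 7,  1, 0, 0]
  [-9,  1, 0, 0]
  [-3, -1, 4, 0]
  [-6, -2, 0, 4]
x^4 - 16*x^3 + 96*x^2 - 256*x + 256

Expanding det(x·I − A) (e.g. by cofactor expansion or by noting that A is similar to its Jordan form J, which has the same characteristic polynomial as A) gives
  χ_A(x) = x^4 - 16*x^3 + 96*x^2 - 256*x + 256
which factors as (x - 4)^4. The eigenvalues (with algebraic multiplicities) are λ = 4 with multiplicity 4.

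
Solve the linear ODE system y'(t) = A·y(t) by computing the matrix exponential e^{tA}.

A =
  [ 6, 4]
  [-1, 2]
e^{tA} =
  [2*t*exp(4*t) + exp(4*t), 4*t*exp(4*t)]
  [-t*exp(4*t), -2*t*exp(4*t) + exp(4*t)]

Strategy: write A = P · J · P⁻¹ where J is a Jordan canonical form, so e^{tA} = P · e^{tJ} · P⁻¹, and e^{tJ} can be computed block-by-block.

A has Jordan form
J =
  [4, 1]
  [0, 4]
(up to reordering of blocks).

Per-block formulas:
  For a 2×2 Jordan block J_2(4): exp(t · J_2(4)) = e^(4t)·(I + t·N), where N is the 2×2 nilpotent shift.

After assembling e^{tJ} and conjugating by P, we get:

e^{tA} =
  [2*t*exp(4*t) + exp(4*t), 4*t*exp(4*t)]
  [-t*exp(4*t), -2*t*exp(4*t) + exp(4*t)]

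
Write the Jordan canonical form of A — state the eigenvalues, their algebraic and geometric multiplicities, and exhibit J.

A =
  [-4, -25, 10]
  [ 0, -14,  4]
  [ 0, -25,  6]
J_2(-4) ⊕ J_1(-4)

The characteristic polynomial is
  det(x·I − A) = x^3 + 12*x^2 + 48*x + 64 = (x + 4)^3

Eigenvalues and multiplicities (the geometric multiplicity of λ is n − rank(A − λI), which equals the number of Jordan blocks for λ):
  λ = -4: algebraic multiplicity = 3, geometric multiplicity = 2

Determining the block sizes for each eigenvalue:
  λ = -4: 2 blocks summing to 3 forces exactly one block of size 2 and the rest size 1 → block sizes [2, 1]

Assembling the blocks gives a Jordan form
J =
  [-4,  1,  0]
  [ 0, -4,  0]
  [ 0,  0, -4]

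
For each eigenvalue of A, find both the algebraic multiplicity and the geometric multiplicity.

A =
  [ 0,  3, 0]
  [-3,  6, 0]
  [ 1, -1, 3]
λ = 3: alg = 3, geom = 2

Step 1 — factor the characteristic polynomial to read off the algebraic multiplicities:
  χ_A(x) = (x - 3)^3

Step 2 — compute geometric multiplicities via the rank-nullity identity g(λ) = n − rank(A − λI):
  rank(A − (3)·I) = 1, so dim ker(A − (3)·I) = n − 1 = 2

Summary:
  λ = 3: algebraic multiplicity = 3, geometric multiplicity = 2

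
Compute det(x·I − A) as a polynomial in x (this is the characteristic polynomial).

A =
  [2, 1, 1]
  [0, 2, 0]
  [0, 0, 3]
x^3 - 7*x^2 + 16*x - 12

Expanding det(x·I − A) (e.g. by cofactor expansion or by noting that A is similar to its Jordan form J, which has the same characteristic polynomial as A) gives
  χ_A(x) = x^3 - 7*x^2 + 16*x - 12
which factors as (x - 3)*(x - 2)^2. The eigenvalues (with algebraic multiplicities) are λ = 2 with multiplicity 2, λ = 3 with multiplicity 1.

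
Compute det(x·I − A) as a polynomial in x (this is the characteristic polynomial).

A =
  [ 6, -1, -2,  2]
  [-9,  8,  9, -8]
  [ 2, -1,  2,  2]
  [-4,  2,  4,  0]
x^4 - 16*x^3 + 96*x^2 - 256*x + 256

Expanding det(x·I − A) (e.g. by cofactor expansion or by noting that A is similar to its Jordan form J, which has the same characteristic polynomial as A) gives
  χ_A(x) = x^4 - 16*x^3 + 96*x^2 - 256*x + 256
which factors as (x - 4)^4. The eigenvalues (with algebraic multiplicities) are λ = 4 with multiplicity 4.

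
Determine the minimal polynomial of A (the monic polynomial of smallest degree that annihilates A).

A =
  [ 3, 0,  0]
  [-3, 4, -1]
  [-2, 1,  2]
x^3 - 9*x^2 + 27*x - 27

The characteristic polynomial is χ_A(x) = (x - 3)^3, so the eigenvalues are known. The minimal polynomial is
  m_A(x) = Π_λ (x − λ)^{k_λ}
where k_λ is the size of the *largest* Jordan block for λ (equivalently, the smallest k with (A − λI)^k v = 0 for every generalised eigenvector v of λ).

  λ = 3: largest Jordan block has size 3, contributing (x − 3)^3

So m_A(x) = (x - 3)^3 = x^3 - 9*x^2 + 27*x - 27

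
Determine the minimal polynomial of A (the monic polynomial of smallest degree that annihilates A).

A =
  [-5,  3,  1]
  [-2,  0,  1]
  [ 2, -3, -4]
x^2 + 6*x + 9

The characteristic polynomial is χ_A(x) = (x + 3)^3, so the eigenvalues are known. The minimal polynomial is
  m_A(x) = Π_λ (x − λ)^{k_λ}
where k_λ is the size of the *largest* Jordan block for λ (equivalently, the smallest k with (A − λI)^k v = 0 for every generalised eigenvector v of λ).

  λ = -3: largest Jordan block has size 2, contributing (x + 3)^2

So m_A(x) = (x + 3)^2 = x^2 + 6*x + 9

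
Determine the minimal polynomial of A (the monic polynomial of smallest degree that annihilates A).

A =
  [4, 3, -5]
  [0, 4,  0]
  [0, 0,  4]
x^2 - 8*x + 16

The characteristic polynomial is χ_A(x) = (x - 4)^3, so the eigenvalues are known. The minimal polynomial is
  m_A(x) = Π_λ (x − λ)^{k_λ}
where k_λ is the size of the *largest* Jordan block for λ (equivalently, the smallest k with (A − λI)^k v = 0 for every generalised eigenvector v of λ).

  λ = 4: largest Jordan block has size 2, contributing (x − 4)^2

So m_A(x) = (x - 4)^2 = x^2 - 8*x + 16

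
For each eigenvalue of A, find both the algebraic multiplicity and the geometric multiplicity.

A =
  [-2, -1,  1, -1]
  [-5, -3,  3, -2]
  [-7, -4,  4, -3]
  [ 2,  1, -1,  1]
λ = 0: alg = 4, geom = 2

Step 1 — factor the characteristic polynomial to read off the algebraic multiplicities:
  χ_A(x) = x^4

Step 2 — compute geometric multiplicities via the rank-nullity identity g(λ) = n − rank(A − λI):
  rank(A − (0)·I) = 2, so dim ker(A − (0)·I) = n − 2 = 2

Summary:
  λ = 0: algebraic multiplicity = 4, geometric multiplicity = 2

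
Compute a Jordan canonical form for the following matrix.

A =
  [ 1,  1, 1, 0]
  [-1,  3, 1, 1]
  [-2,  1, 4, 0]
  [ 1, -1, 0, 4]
J_3(3) ⊕ J_1(3)

The characteristic polynomial is
  det(x·I − A) = x^4 - 12*x^3 + 54*x^2 - 108*x + 81 = (x - 3)^4

Eigenvalues and multiplicities (the geometric multiplicity of λ is n − rank(A − λI), which equals the number of Jordan blocks for λ):
  λ = 3: algebraic multiplicity = 4, geometric multiplicity = 2

Determining the block sizes for each eigenvalue:
  λ = 3: with am = 4 and gm = 2, the partition is not yet determined (e.g. several partitions of 4 into 2 parts exist). Let N = A − (3)·I. Computing rank(N^1) = 2, rank(N^2) = 1, rank(N^3) = 0; the number of blocks of size ≥ j is rank(N^{j−1}) − rank(N^j), giving [2, 1, 1]. So we have 1 block(s) of size 3, 1 block(s) of size 1 → block sizes [3, 1]

Assembling the blocks gives a Jordan form
J =
  [3, 1, 0, 0]
  [0, 3, 1, 0]
  [0, 0, 3, 0]
  [0, 0, 0, 3]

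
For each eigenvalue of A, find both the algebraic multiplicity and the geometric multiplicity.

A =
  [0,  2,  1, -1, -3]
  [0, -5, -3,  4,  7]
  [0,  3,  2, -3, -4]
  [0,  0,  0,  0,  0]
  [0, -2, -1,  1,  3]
λ = 0: alg = 5, geom = 3

Step 1 — factor the characteristic polynomial to read off the algebraic multiplicities:
  χ_A(x) = x^5

Step 2 — compute geometric multiplicities via the rank-nullity identity g(λ) = n − rank(A − λI):
  rank(A − (0)·I) = 2, so dim ker(A − (0)·I) = n − 2 = 3

Summary:
  λ = 0: algebraic multiplicity = 5, geometric multiplicity = 3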